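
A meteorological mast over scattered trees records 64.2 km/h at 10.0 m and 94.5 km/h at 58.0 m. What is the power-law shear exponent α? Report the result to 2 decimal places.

α ≈ 0.22

Power law: V₂/V₁ = (z₂/z₁)^α ⇒ α = ln(V₂/V₁) / ln(z₂/z₁)
α = ln(94.5/64.2) / ln(58.0/10.0) = ln(1.4720) / ln(5.8000)
  = 0.38660 / 1.75786 = 0.21992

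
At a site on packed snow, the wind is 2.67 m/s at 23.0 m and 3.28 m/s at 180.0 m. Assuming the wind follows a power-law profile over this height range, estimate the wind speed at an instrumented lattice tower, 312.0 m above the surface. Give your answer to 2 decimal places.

First find α: α = ln(V₂/V₁)/ln(z₂/z₁) = ln(3.28/2.67)/ln(180.0/23.0) = 0.20576/2.05746 = 0.1000
Extrapolate from 180.0 m to 312.0 m: V₃ = 3.28 × (312.0/180.0)^0.1000 = 3.28 × 1.0566 = 3.4655 m/s

3.47 m/s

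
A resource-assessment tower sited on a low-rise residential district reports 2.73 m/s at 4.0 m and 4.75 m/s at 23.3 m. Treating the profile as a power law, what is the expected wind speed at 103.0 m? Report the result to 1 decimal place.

First find α: α = ln(V₂/V₁)/ln(z₂/z₁) = ln(4.75/2.73)/ln(23.3/4.0) = 0.55384/1.76216 = 0.3143
Extrapolate from 23.3 m to 103.0 m: V₃ = 4.75 × (103.0/23.3)^0.3143 = 4.75 × 1.5954 = 7.5782 m/s

7.6 m/s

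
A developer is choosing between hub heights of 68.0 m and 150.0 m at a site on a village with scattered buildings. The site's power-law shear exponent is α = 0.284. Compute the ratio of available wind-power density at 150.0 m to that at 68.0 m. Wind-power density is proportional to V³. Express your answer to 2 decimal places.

Speed ratio: V_B/V_A = (z_B/z_A)^α = (150.0/68.0)^0.284 = (2.2059)^0.284 = 1.25192
Power-density ratio: P_B/P_A = (V_B/V_A)³ = (1.25192)³ = 1.96215

1.96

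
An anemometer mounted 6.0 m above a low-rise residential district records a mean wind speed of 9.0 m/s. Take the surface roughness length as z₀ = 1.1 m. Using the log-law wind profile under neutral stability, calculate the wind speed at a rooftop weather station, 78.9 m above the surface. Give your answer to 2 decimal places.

Log law: V(z) ∝ ln(z/z₀), so V₂/V₁ = ln(z₂/z₀) / ln(z₁/z₀).
ln(78.9/1.1) = 4.2729, ln(6.0/1.1) = 1.6964
V₂ = 9.0 × 4.2729/1.6964 = 9.0 × 2.5187 = 22.6684 m/s

22.67 m/s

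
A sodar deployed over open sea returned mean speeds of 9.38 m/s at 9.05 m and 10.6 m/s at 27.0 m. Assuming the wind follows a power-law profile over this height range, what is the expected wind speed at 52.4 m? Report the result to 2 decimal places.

11.42 m/s

First find α: α = ln(V₂/V₁)/ln(z₂/z₁) = ln(10.6/9.38)/ln(27.0/9.05) = 0.12227/1.09307 = 0.1119
Extrapolate from 27.0 m to 52.4 m: V₃ = 10.6 × (52.4/27.0)^0.1119 = 10.6 × 1.0770 = 11.4161 m/s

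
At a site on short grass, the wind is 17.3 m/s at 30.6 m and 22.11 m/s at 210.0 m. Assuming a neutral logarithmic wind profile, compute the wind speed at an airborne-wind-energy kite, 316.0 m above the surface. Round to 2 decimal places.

Log law: V ∝ ln(z/z₀). From the pair, with r = V₁/V₂ = 0.78245,
ln z₀ = (ln z₁ − r·ln z₂)/(1 − r) = (3.4210 − 0.78245×5.3471)/0.21755 = -3.5066 → z₀ = 0.03000 m
V₃ = V₁ · ln(z₃/z₀)/ln(z₁/z₀) = 17.3 × 9.2623/6.9276 = 23.1305 m/s

23.13 m/s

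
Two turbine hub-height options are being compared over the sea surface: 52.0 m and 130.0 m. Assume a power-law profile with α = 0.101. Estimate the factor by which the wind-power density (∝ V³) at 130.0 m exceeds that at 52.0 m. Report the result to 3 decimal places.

1.320

Speed ratio: V_B/V_A = (z_B/z_A)^α = (130.0/52.0)^0.101 = (2.5000)^0.101 = 1.09696
Power-density ratio: P_B/P_A = (V_B/V_A)³ = (1.09696)³ = 1.32001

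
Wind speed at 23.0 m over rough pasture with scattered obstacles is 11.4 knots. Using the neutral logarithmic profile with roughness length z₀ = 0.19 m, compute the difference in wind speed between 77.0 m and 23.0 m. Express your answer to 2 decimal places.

2.87 knots

Log law: V₂ = V₁ · ln(z₂/z₀)/ln(z₁/z₀) = 11.4 × 6.0045/4.7962 = 14.2720 knots
ΔV = 14.2720 − 11.4 = 2.8720 knots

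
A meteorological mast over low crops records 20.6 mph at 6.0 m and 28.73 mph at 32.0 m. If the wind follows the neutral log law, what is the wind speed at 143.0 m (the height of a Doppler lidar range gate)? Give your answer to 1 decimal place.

36.0 mph

Log law: V ∝ ln(z/z₀). From the pair, with r = V₁/V₂ = 0.71702,
ln z₀ = (ln z₁ − r·ln z₂)/(1 − r) = (1.7918 − 0.71702×3.4657)/0.28298 = -2.4498 → z₀ = 0.08631 m
V₃ = V₁ · ln(z₃/z₀)/ln(z₁/z₀) = 20.6 × 7.4126/4.2416 = 36.0010 mph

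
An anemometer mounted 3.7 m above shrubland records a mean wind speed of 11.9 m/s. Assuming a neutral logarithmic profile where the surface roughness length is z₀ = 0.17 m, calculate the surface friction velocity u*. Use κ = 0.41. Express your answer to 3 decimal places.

Log law: V(z) = (u*/κ) · ln(z/z₀) ⇒ u* = κ · V / ln(z/z₀)
u* = 0.41 × 11.9 / ln(3.7/0.17) = 0.41 × 11.9 / 3.0803
   = 4.8790 / 3.0803 = 1.5839 m/s

u* ≈ 1.584 m/s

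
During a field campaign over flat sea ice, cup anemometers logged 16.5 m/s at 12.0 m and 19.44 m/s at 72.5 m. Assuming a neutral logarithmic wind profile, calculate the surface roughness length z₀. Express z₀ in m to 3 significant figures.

z₀ ≈ 0.000496 m

Log law: V(z) ∝ ln(z/z₀). With r = V₁/V₂ = 16.5/19.44 = 0.84877,
r · ln(z₂/z₀) = ln(z₁/z₀) ⇒ ln z₀ = (ln z₁ − r·ln z₂)/(1 − r)
ln z₀ = (2.48491 − 0.84877×4.28359) / 0.15123 = -7.6097
z₀ = exp(-7.6097) = 0.0004956 m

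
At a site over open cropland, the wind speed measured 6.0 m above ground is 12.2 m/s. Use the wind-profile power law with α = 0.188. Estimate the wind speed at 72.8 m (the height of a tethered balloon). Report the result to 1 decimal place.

Power-law profile: V₂ = V₁ · (z₂/z₁)^α
V₂ = 12.2 × (72.8/6.0)^0.188 = 12.2 × (12.1333)^0.188
    = 12.2 × 1.5988 = 19.5051 m/s

19.5 m/s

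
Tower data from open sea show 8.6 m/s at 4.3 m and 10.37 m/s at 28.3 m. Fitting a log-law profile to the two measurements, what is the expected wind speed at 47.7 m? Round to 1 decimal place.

10.9 m/s

Log law: V ∝ ln(z/z₀). From the pair, with r = V₁/V₂ = 0.82932,
ln z₀ = (ln z₁ − r·ln z₂)/(1 − r) = (1.4586 − 0.82932×3.3429)/0.17068 = -7.6965 → z₀ = 0.0004544 m
V₃ = V₁ · ln(z₃/z₀)/ln(z₁/z₀) = 8.6 × 11.5614/9.1551 = 10.8604 m/s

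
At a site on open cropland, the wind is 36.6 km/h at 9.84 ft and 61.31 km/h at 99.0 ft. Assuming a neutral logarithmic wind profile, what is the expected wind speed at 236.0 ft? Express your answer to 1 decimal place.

Log law: V ∝ ln(z/z₀). From the pair, with r = V₁/V₂ = 0.59697,
ln z₀ = (ln z₁ − r·ln z₂)/(1 − r) = (2.2865 − 0.59697×4.5951)/0.40303 = -1.1331 → z₀ = 0.3220 ft
V₃ = V₁ · ln(z₃/z₀)/ln(z₁/z₀) = 36.6 × 6.5969/3.4196 = 70.6080 km/h

70.6 km/h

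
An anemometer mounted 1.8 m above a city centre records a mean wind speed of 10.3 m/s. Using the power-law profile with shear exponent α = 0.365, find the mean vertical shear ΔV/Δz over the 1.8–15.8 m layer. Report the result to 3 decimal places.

0.890 m/s/m

Power law: V₂ = V₁ · (z₂/z₁)^α = 10.3 × (8.7778)^0.365 = 22.7600 m/s
ΔV/Δz = (22.7600 − 10.3)/(15.8 − 1.8) = 12.4600/14.0000 = 0.89000 m/s/m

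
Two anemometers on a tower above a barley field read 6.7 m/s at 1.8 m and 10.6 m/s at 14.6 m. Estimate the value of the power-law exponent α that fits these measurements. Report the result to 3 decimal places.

Power law: V₂/V₁ = (z₂/z₁)^α ⇒ α = ln(V₂/V₁) / ln(z₂/z₁)
α = ln(10.6/6.7) / ln(14.6/1.8) = ln(1.5821) / ln(8.1111)
  = 0.45875 / 2.09323 = 0.21916

α ≈ 0.219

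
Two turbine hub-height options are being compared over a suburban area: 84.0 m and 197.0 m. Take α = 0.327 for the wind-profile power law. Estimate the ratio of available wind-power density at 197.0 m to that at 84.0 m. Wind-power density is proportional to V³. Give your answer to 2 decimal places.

Speed ratio: V_B/V_A = (z_B/z_A)^α = (197.0/84.0)^0.327 = (2.3452)^0.327 = 1.32145
Power-density ratio: P_B/P_A = (V_B/V_A)³ = (1.32145)³ = 2.30756

2.31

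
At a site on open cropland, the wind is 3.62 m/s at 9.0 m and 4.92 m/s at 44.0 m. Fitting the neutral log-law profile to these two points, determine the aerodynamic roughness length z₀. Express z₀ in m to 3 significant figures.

z₀ ≈ 0.108 m

Log law: V(z) ∝ ln(z/z₀). With r = V₁/V₂ = 3.62/4.92 = 0.73577,
r · ln(z₂/z₀) = ln(z₁/z₀) ⇒ ln z₀ = (ln z₁ − r·ln z₂)/(1 − r)
ln z₀ = (2.19722 − 0.73577×3.78419) / 0.26423 = -2.2219
z₀ = exp(-2.2219) = 0.1084 m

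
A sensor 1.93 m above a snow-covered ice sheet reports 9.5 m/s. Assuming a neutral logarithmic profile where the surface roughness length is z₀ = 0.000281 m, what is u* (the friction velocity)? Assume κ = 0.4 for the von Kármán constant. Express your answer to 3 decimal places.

u* ≈ 0.430 m/s

Log law: V(z) = (u*/κ) · ln(z/z₀) ⇒ u* = κ · V / ln(z/z₀)
u* = 0.4 × 9.5 / ln(1.93/0.000281) = 0.4 × 9.5 / 8.8347
   = 3.8000 / 8.8347 = 0.4301 m/s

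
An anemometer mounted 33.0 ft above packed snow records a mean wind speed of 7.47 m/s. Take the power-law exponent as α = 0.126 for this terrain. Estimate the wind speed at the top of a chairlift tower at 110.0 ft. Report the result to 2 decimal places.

8.69 m/s

Power-law profile: V₂ = V₁ · (z₂/z₁)^α
V₂ = 7.47 × (110.0/33.0)^0.126 = 7.47 × (3.3333)^0.126
    = 7.47 × 1.1638 = 8.6937 m/s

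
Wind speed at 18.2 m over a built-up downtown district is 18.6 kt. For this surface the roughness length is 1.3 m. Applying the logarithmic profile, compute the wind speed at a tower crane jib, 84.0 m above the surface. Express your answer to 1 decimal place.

29.4 kt

Log law: V(z) ∝ ln(z/z₀), so V₂/V₁ = ln(z₂/z₀) / ln(z₁/z₀).
ln(84.0/1.3) = 4.1685, ln(18.2/1.3) = 2.6391
V₂ = 18.6 × 4.1685/2.6391 = 18.6 × 1.5795 = 29.3791 kt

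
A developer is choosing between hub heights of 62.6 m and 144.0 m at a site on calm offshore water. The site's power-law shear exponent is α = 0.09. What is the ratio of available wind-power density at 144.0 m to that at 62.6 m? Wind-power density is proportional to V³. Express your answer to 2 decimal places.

Speed ratio: V_B/V_A = (z_B/z_A)^α = (144.0/62.6)^0.09 = (2.3003)^0.09 = 1.07786
Power-density ratio: P_B/P_A = (V_B/V_A)³ = (1.07786)³ = 1.25223

1.25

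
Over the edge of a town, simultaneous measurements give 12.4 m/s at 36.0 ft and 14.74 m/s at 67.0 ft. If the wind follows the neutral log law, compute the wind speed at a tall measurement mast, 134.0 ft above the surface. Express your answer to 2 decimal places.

17.35 m/s

Log law: V ∝ ln(z/z₀). From the pair, with r = V₁/V₂ = 0.84125,
ln z₀ = (ln z₁ − r·ln z₂)/(1 − r) = (3.5835 − 0.84125×4.2047)/0.15875 = 0.2918 → z₀ = 1.339 ft
V₃ = V₁ · ln(z₃/z₀)/ln(z₁/z₀) = 12.4 × 4.6060/3.2917 = 17.3511 m/s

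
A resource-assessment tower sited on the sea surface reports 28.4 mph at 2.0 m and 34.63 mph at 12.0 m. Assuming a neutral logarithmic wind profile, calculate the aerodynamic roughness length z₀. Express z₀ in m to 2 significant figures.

z₀ ≈ 0.00057 m

Log law: V(z) ∝ ln(z/z₀). With r = V₁/V₂ = 28.4/34.63 = 0.82010,
r · ln(z₂/z₀) = ln(z₁/z₀) ⇒ ln z₀ = (ln z₁ − r·ln z₂)/(1 − r)
ln z₀ = (0.69315 − 0.82010×2.48491) / 0.17990 = -7.4747
z₀ = exp(-7.4747) = 0.0005672 m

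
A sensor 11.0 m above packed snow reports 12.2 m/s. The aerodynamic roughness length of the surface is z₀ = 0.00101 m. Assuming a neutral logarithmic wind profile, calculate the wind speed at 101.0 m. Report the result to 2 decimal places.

Log law: V(z) ∝ ln(z/z₀), so V₂/V₁ = ln(z₂/z₀) / ln(z₁/z₀).
ln(101.0/0.00101) = 11.5129, ln(11.0/0.00101) = 9.2957
V₂ = 12.2 × 11.5129/9.2957 = 12.2 × 1.2385 = 15.1100 m/s

15.11 m/s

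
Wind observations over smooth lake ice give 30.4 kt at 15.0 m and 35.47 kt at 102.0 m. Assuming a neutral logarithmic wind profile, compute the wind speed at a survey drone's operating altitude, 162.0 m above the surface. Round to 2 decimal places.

Log law: V ∝ ln(z/z₀). From the pair, with r = V₁/V₂ = 0.85706,
ln z₀ = (ln z₁ − r·ln z₂)/(1 − r) = (2.7081 − 0.85706×4.6250)/0.14294 = -8.7859 → z₀ = 0.0001529 m
V₃ = V₁ · ln(z₃/z₀)/ln(z₁/z₀) = 30.4 × 13.8735/11.4940 = 36.6936 kt

36.69 kt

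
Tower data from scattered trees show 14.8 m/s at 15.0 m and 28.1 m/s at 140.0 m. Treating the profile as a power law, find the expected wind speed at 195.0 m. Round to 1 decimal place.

First find α: α = ln(V₂/V₁)/ln(z₂/z₁) = ln(28.1/14.8)/ln(140.0/15.0) = 0.64114/2.23359 = 0.2870
Extrapolate from 140.0 m to 195.0 m: V₃ = 28.1 × (195.0/140.0)^0.2870 = 28.1 × 1.0998 = 30.9040 m/s

30.9 m/s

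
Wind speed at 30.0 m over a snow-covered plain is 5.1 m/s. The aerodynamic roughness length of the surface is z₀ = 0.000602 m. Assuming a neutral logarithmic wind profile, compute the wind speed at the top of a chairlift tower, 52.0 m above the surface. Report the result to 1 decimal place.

Log law: V(z) ∝ ln(z/z₀), so V₂/V₁ = ln(z₂/z₀) / ln(z₁/z₀).
ln(52.0/0.000602) = 11.3665, ln(30.0/0.000602) = 10.8165
V₂ = 5.1 × 11.3665/10.8165 = 5.1 × 1.0509 = 5.3593 m/s

5.4 m/s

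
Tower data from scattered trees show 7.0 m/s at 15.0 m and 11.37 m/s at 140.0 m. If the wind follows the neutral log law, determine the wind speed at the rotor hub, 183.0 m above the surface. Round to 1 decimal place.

11.9 m/s

Log law: V ∝ ln(z/z₀). From the pair, with r = V₁/V₂ = 0.61566,
ln z₀ = (ln z₁ − r·ln z₂)/(1 − r) = (2.7081 − 0.61566×4.9416)/0.38434 = -0.8698 → z₀ = 0.4190 m
V₃ = V₁ · ln(z₃/z₀)/ln(z₁/z₀) = 7.0 × 6.0793/3.5778 = 11.8940 m/s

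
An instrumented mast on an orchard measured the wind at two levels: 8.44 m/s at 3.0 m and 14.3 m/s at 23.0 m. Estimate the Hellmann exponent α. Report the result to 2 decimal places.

Power law: V₂/V₁ = (z₂/z₁)^α ⇒ α = ln(V₂/V₁) / ln(z₂/z₁)
α = ln(14.3/8.44) / ln(23.0/3.0) = ln(1.6943) / ln(7.6667)
  = 0.52728 / 2.03688 = 0.25886

α ≈ 0.26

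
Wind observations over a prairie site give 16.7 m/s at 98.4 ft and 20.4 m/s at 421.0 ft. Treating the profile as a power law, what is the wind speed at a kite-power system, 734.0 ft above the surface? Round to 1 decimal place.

First find α: α = ln(V₂/V₁)/ln(z₂/z₁) = ln(20.4/16.7)/ln(421.0/98.4) = 0.20013/1.45359 = 0.1377
Extrapolate from 421.0 ft to 734.0 ft: V₃ = 20.4 × (734.0/421.0)^0.1377 = 20.4 × 1.0795 = 22.0225 m/s

22.0 m/s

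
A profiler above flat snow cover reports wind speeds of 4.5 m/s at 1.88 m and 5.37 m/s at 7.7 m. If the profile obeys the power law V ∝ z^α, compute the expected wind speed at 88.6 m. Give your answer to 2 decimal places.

First find α: α = ln(V₂/V₁)/ln(z₂/z₁) = ln(5.37/4.5)/ln(7.7/1.88) = 0.17675/1.40995 = 0.1254
Extrapolate from 7.7 m to 88.6 m: V₃ = 5.37 × (88.6/7.7)^0.1254 = 5.37 × 1.3583 = 7.2941 m/s

7.29 m/s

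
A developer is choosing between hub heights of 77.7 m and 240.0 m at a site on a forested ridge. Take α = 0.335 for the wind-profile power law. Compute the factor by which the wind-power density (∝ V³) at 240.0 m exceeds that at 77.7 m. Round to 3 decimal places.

3.106

Speed ratio: V_B/V_A = (z_B/z_A)^α = (240.0/77.7)^0.335 = (3.0888)^0.335 = 1.45908
Power-density ratio: P_B/P_A = (V_B/V_A)³ = (1.45908)³ = 3.10627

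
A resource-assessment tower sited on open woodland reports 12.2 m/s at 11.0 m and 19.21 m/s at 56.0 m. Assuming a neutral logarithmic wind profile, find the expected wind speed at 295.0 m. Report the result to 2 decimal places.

26.37 m/s

Log law: V ∝ ln(z/z₀). From the pair, with r = V₁/V₂ = 0.63509,
ln z₀ = (ln z₁ − r·ln z₂)/(1 − r) = (2.3979 − 0.63509×4.0254)/0.36491 = -0.4345 → z₀ = 0.6476 m
V₃ = V₁ · ln(z₃/z₀)/ln(z₁/z₀) = 12.2 × 6.1215/2.8324 = 26.3672 m/s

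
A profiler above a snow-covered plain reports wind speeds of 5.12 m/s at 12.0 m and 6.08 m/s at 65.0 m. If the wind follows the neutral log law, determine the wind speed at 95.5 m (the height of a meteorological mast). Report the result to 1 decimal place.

Log law: V ∝ ln(z/z₀). From the pair, with r = V₁/V₂ = 0.84211,
ln z₀ = (ln z₁ − r·ln z₂)/(1 − r) = (2.4849 − 0.84211×4.1744)/0.15789 = -6.5257 → z₀ = 0.001465 m
V₃ = V₁ · ln(z₃/z₀)/ln(z₁/z₀) = 5.12 × 11.0848/9.0106 = 6.2986 m/s

6.3 m/s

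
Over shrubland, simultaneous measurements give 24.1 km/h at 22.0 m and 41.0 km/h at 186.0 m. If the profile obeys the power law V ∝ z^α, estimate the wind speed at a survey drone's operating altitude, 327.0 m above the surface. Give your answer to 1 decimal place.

47.2 km/h

First find α: α = ln(V₂/V₁)/ln(z₂/z₁) = ln(41.0/24.1)/ln(186.0/22.0) = 0.53136/2.13470 = 0.2489
Extrapolate from 186.0 m to 327.0 m: V₃ = 41.0 × (327.0/186.0)^0.2489 = 41.0 × 1.1508 = 47.1820 km/h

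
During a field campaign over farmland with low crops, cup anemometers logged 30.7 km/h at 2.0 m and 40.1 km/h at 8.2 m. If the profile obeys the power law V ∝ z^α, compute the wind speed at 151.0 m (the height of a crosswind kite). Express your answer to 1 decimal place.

First find α: α = ln(V₂/V₁)/ln(z₂/z₁) = ln(40.1/30.7)/ln(8.2/2.0) = 0.26711/1.41099 = 0.1893
Extrapolate from 8.2 m to 151.0 m: V₃ = 40.1 × (151.0/8.2)^0.1893 = 40.1 × 1.7358 = 69.6069 km/h

69.6 km/h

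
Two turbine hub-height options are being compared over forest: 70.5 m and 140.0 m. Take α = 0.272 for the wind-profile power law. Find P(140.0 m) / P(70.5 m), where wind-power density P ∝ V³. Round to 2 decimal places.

1.75

Speed ratio: V_B/V_A = (z_B/z_A)^α = (140.0/70.5)^0.272 = (1.9858)^0.272 = 1.20515
Power-density ratio: P_B/P_A = (V_B/V_A)³ = (1.20515)³ = 1.75032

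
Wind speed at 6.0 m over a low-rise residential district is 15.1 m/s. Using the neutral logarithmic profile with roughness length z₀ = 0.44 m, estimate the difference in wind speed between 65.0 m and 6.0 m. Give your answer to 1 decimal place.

Log law: V₂ = V₁ · ln(z₂/z₀)/ln(z₁/z₀) = 15.1 × 4.9954/2.6127 = 28.8701 m/s
ΔV = 28.8701 − 15.1 = 13.7701 m/s

13.8 m/s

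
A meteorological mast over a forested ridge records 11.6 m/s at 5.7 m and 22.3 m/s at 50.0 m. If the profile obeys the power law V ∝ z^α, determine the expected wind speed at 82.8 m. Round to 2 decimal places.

First find α: α = ln(V₂/V₁)/ln(z₂/z₁) = ln(22.3/11.6)/ln(50.0/5.7) = 0.65358/2.17156 = 0.3010
Extrapolate from 50.0 m to 82.8 m: V₃ = 22.3 × (82.8/50.0)^0.3010 = 22.3 × 1.1639 = 25.9559 m/s

25.96 m/s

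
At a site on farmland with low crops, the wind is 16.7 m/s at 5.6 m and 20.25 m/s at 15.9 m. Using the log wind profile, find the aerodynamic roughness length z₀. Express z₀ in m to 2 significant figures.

z₀ ≈ 0.041 m

Log law: V(z) ∝ ln(z/z₀). With r = V₁/V₂ = 16.7/20.25 = 0.82469,
r · ln(z₂/z₀) = ln(z₁/z₀) ⇒ ln z₀ = (ln z₁ − r·ln z₂)/(1 − r)
ln z₀ = (1.72277 − 0.82469×2.76632) / 0.17531 = -3.1863
z₀ = exp(-3.1863) = 0.04132 m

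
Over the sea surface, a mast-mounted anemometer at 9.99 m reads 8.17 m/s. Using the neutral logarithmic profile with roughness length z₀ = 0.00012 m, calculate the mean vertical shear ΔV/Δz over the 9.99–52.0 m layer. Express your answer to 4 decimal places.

Log law: V₂ = V₁ · ln(z₂/z₀)/ln(z₁/z₀) = 8.17 × 12.9793/11.3296 = 9.3596 m/s
ΔV/Δz = (9.3596 − 8.17)/(52.0 − 9.99) = 1.1896/42.0100 = 0.02832 m/s/m

0.0283 m/s/m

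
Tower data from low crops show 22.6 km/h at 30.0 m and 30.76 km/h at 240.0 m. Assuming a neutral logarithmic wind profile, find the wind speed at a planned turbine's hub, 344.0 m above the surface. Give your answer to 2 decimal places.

32.17 km/h

Log law: V ∝ ln(z/z₀). From the pair, with r = V₁/V₂ = 0.73472,
ln z₀ = (ln z₁ − r·ln z₂)/(1 − r) = (3.4012 − 0.73472×5.4806)/0.26528 = -2.3580 → z₀ = 0.09461 m
V₃ = V₁ · ln(z₃/z₀)/ln(z₁/z₀) = 22.6 × 8.1987/5.7592 = 32.1727 km/h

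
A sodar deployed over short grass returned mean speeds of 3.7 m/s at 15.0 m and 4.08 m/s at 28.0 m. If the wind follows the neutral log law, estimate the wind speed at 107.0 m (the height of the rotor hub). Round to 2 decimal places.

4.90 m/s

Log law: V ∝ ln(z/z₀). From the pair, with r = V₁/V₂ = 0.90686,
ln z₀ = (ln z₁ − r·ln z₂)/(1 − r) = (2.7081 − 0.90686×3.3322)/0.09314 = -3.3692 → z₀ = 0.03442 m
V₃ = V₁ · ln(z₃/z₀)/ln(z₁/z₀) = 3.7 × 8.0421/6.0773 = 4.8962 m/s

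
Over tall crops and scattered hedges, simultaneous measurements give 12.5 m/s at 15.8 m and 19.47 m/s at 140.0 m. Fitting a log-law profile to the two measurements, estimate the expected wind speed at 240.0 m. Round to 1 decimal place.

21.2 m/s

Log law: V ∝ ln(z/z₀). From the pair, with r = V₁/V₂ = 0.64201,
ln z₀ = (ln z₁ − r·ln z₂)/(1 − r) = (2.7600 − 0.64201×4.9416)/0.35799 = -1.1525 → z₀ = 0.3158 m
V₃ = V₁ · ln(z₃/z₀)/ln(z₁/z₀) = 12.5 × 6.6332/3.9125 = 21.1920 m/s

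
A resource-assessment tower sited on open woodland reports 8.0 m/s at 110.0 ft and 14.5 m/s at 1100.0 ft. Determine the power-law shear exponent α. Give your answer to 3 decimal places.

α ≈ 0.258

Power law: V₂/V₁ = (z₂/z₁)^α ⇒ α = ln(V₂/V₁) / ln(z₂/z₁)
α = ln(14.5/8.0) / ln(1100.0/110.0) = ln(1.8125) / ln(10.0000)
  = 0.59471 / 2.30259 = 0.25828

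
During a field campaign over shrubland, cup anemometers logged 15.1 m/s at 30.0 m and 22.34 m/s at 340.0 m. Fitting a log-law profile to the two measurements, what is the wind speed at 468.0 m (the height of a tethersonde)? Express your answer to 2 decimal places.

Log law: V ∝ ln(z/z₀). From the pair, with r = V₁/V₂ = 0.67592,
ln z₀ = (ln z₁ − r·ln z₂)/(1 − r) = (3.4012 − 0.67592×5.8289)/0.32408 = -1.6622 → z₀ = 0.1897 m
V₃ = V₁ · ln(z₃/z₀)/ln(z₁/z₀) = 15.1 × 7.8107/5.0634 = 23.2929 m/s

23.29 m/s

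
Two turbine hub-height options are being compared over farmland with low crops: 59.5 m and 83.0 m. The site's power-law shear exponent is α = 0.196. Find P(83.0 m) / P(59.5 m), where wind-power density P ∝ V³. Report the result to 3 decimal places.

Speed ratio: V_B/V_A = (z_B/z_A)^α = (83.0/59.5)^0.196 = (1.3950)^0.196 = 1.06742
Power-density ratio: P_B/P_A = (V_B/V_A)³ = (1.06742)³ = 1.21619

1.216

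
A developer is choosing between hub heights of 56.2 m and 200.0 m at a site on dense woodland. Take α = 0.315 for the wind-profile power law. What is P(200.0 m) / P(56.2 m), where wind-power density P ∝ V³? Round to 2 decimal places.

3.32

Speed ratio: V_B/V_A = (z_B/z_A)^α = (200.0/56.2)^0.315 = (3.5587)^0.315 = 1.49162
Power-density ratio: P_B/P_A = (V_B/V_A)³ = (1.49162)³ = 3.31873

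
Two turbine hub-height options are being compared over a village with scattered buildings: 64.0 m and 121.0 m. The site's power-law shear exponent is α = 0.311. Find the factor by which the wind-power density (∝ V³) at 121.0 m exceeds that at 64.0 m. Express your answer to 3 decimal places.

1.812

Speed ratio: V_B/V_A = (z_B/z_A)^α = (121.0/64.0)^0.311 = (1.8906)^0.311 = 1.21906
Power-density ratio: P_B/P_A = (V_B/V_A)³ = (1.21906)³ = 1.81164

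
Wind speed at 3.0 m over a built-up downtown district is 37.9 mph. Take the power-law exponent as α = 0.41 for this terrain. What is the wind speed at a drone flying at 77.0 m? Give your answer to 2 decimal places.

Power-law profile: V₂ = V₁ · (z₂/z₁)^α
V₂ = 37.9 × (77.0/3.0)^0.41 = 37.9 × (25.6667)^0.41
    = 37.9 × 3.7830 = 143.3774 mph

143.38 mph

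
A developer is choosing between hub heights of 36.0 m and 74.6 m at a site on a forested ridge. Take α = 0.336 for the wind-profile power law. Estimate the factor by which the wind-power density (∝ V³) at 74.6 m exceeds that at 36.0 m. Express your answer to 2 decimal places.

2.08

Speed ratio: V_B/V_A = (z_B/z_A)^α = (74.6/36.0)^0.336 = (2.0722)^0.336 = 1.27739
Power-density ratio: P_B/P_A = (V_B/V_A)³ = (1.27739)³ = 2.08434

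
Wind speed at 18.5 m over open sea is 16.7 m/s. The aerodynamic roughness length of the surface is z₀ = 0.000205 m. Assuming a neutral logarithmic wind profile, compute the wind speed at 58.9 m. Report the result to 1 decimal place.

Log law: V(z) ∝ ln(z/z₀), so V₂/V₁ = ln(z₂/z₀) / ln(z₁/z₀).
ln(58.9/0.000205) = 12.5683, ln(18.5/0.000205) = 11.4103
V₂ = 16.7 × 12.5683/11.4103 = 16.7 × 1.1015 = 18.3949 m/s

18.4 m/s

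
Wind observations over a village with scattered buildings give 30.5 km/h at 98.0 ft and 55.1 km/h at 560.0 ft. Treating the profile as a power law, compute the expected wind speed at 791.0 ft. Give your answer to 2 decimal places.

61.95 km/h

First find α: α = ln(V₂/V₁)/ln(z₂/z₁) = ln(55.1/30.5)/ln(560.0/98.0) = 0.59142/1.74297 = 0.3393
Extrapolate from 560.0 ft to 791.0 ft: V₃ = 55.1 × (791.0/560.0)^0.3393 = 55.1 × 1.1243 = 61.9506 km/h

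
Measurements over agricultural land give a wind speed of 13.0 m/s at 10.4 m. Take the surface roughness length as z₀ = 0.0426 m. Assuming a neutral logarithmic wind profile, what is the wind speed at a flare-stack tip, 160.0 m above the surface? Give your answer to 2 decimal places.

Log law: V(z) ∝ ln(z/z₀), so V₂/V₁ = ln(z₂/z₀) / ln(z₁/z₀).
ln(160.0/0.0426) = 8.2311, ln(10.4/0.0426) = 5.4977
V₂ = 13.0 × 8.2311/5.4977 = 13.0 × 1.4972 = 19.4634 m/s

19.46 m/s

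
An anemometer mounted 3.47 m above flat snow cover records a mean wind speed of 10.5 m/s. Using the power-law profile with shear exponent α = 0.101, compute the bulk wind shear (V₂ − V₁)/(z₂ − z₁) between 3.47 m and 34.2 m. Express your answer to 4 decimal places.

Power law: V₂ = V₁ · (z₂/z₁)^α = 10.5 × (9.8559)^0.101 = 13.2298 m/s
ΔV/Δz = (13.2298 − 10.5)/(34.2 − 3.47) = 2.7298/30.7300 = 0.08883 m/s/m

0.0888 m/s/m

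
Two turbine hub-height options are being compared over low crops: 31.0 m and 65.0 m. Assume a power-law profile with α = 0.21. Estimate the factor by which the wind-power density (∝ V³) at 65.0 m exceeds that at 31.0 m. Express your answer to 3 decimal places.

1.594

Speed ratio: V_B/V_A = (z_B/z_A)^α = (65.0/31.0)^0.21 = (2.0968)^0.21 = 1.16822
Power-density ratio: P_B/P_A = (V_B/V_A)³ = (1.16822)³ = 1.59433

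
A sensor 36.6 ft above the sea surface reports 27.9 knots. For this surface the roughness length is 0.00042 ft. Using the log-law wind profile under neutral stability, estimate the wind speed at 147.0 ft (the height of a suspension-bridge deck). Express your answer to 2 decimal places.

31.31 knots

Log law: V(z) ∝ ln(z/z₀), so V₂/V₁ = ln(z₂/z₀) / ln(z₁/z₀).
ln(147.0/0.00042) = 12.7657, ln(36.6/0.00042) = 11.3753
V₂ = 27.9 × 12.7657/11.3753 = 27.9 × 1.1222 = 31.3102 knots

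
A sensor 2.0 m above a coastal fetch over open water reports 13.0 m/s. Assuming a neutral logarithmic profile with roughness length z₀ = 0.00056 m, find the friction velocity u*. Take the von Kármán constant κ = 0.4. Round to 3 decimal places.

Log law: V(z) = (u*/κ) · ln(z/z₀) ⇒ u* = κ · V / ln(z/z₀)
u* = 0.4 × 13.0 / ln(2.0/0.00056) = 0.4 × 13.0 / 8.1807
   = 5.2000 / 8.1807 = 0.6356 m/s

u* ≈ 0.636 m/s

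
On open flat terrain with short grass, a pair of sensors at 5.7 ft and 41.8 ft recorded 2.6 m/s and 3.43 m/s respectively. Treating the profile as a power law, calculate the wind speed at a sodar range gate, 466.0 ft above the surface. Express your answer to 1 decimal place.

4.8 m/s

First find α: α = ln(V₂/V₁)/ln(z₂/z₁) = ln(3.43/2.6)/ln(41.8/5.7) = 0.27705/1.99243 = 0.1391
Extrapolate from 41.8 ft to 466.0 ft: V₃ = 3.43 × (466.0/41.8)^0.1391 = 3.43 × 1.3983 = 4.7963 m/s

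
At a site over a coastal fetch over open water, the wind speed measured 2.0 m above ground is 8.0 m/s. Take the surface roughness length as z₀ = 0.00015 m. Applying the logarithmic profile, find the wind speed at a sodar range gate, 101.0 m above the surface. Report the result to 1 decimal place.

Log law: V(z) ∝ ln(z/z₀), so V₂/V₁ = ln(z₂/z₀) / ln(z₁/z₀).
ln(101.0/0.00015) = 13.4200, ln(2.0/0.00015) = 9.4980
V₂ = 8.0 × 13.4200/9.4980 = 8.0 × 1.4129 = 11.3034 m/s

11.3 m/s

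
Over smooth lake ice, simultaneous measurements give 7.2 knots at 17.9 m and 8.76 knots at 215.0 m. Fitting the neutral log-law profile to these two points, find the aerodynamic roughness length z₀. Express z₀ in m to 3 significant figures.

Log law: V(z) ∝ ln(z/z₀). With r = V₁/V₂ = 7.2/8.76 = 0.82192,
r · ln(z₂/z₀) = ln(z₁/z₀) ⇒ ln z₀ = (ln z₁ − r·ln z₂)/(1 − r)
ln z₀ = (2.88480 − 0.82192×5.37064) / 0.17808 = -8.5883
z₀ = exp(-8.5883) = 0.0001863 m

z₀ ≈ 0.000186 m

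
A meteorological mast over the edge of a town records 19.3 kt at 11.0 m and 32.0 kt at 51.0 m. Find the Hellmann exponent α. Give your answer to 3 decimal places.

Power law: V₂/V₁ = (z₂/z₁)^α ⇒ α = ln(V₂/V₁) / ln(z₂/z₁)
α = ln(32.0/19.3) / ln(51.0/11.0) = ln(1.6580) / ln(4.6364)
  = 0.50563 / 1.53393 = 0.32963

α ≈ 0.330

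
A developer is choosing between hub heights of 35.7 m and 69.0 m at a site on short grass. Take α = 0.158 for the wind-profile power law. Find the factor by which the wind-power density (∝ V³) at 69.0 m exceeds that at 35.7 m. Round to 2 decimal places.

1.37

Speed ratio: V_B/V_A = (z_B/z_A)^α = (69.0/35.7)^0.158 = (1.9328)^0.158 = 1.10973
Power-density ratio: P_B/P_A = (V_B/V_A)³ = (1.10973)³ = 1.36663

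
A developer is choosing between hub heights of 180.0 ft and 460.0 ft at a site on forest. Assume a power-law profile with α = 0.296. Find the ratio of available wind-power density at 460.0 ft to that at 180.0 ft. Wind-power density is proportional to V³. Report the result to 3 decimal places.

Speed ratio: V_B/V_A = (z_B/z_A)^α = (460.0/180.0)^0.296 = (2.5556)^0.296 = 1.32013
Power-density ratio: P_B/P_A = (V_B/V_A)³ = (1.32013)³ = 2.30063

2.301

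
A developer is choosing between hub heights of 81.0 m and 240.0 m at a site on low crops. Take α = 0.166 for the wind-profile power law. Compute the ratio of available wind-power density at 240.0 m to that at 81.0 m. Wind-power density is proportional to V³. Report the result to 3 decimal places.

Speed ratio: V_B/V_A = (z_B/z_A)^α = (240.0/81.0)^0.166 = (2.9630)^0.166 = 1.19759
Power-density ratio: P_B/P_A = (V_B/V_A)³ = (1.19759)³ = 1.71759

1.718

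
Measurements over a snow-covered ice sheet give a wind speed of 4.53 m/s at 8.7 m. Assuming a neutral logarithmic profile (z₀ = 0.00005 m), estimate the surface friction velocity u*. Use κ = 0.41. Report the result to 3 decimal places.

u* ≈ 0.154 m/s

Log law: V(z) = (u*/κ) · ln(z/z₀) ⇒ u* = κ · V / ln(z/z₀)
u* = 0.41 × 4.53 / ln(8.7/0.00005) = 0.41 × 4.53 / 12.0668
   = 1.8573 / 12.0668 = 0.1539 m/s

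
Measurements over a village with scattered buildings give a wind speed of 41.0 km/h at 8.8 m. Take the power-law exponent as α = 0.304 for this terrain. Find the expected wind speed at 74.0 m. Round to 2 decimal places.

78.33 km/h

Power-law profile: V₂ = V₁ · (z₂/z₁)^α
V₂ = 41.0 × (74.0/8.8)^0.304 = 41.0 × (8.4091)^0.304
    = 41.0 × 1.9104 = 78.3263 km/h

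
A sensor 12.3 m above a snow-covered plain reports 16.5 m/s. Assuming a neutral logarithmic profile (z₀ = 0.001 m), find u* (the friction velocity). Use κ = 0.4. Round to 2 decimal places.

Log law: V(z) = (u*/κ) · ln(z/z₀) ⇒ u* = κ · V / ln(z/z₀)
u* = 0.4 × 16.5 / ln(12.3/0.001) = 0.4 × 16.5 / 9.4174
   = 6.6000 / 9.4174 = 0.7008 m/s

u* ≈ 0.70 m/s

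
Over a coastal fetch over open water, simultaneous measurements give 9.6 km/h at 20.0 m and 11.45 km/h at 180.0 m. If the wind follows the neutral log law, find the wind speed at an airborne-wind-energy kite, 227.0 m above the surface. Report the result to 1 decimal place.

Log law: V ∝ ln(z/z₀). From the pair, with r = V₁/V₂ = 0.83843,
ln z₀ = (ln z₁ − r·ln z₂)/(1 − r) = (2.9957 − 0.83843×5.1930)/0.16157 = -8.4061 → z₀ = 0.0002235 m
V₃ = V₁ · ln(z₃/z₀)/ln(z₁/z₀) = 9.6 × 13.8310/11.4018 = 11.6453 km/h

11.6 km/h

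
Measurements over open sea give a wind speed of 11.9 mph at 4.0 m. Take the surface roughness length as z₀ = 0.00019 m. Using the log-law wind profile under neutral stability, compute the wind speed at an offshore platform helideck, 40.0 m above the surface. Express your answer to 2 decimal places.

Log law: V(z) ∝ ln(z/z₀), so V₂/V₁ = ln(z₂/z₀) / ln(z₁/z₀).
ln(40.0/0.00019) = 12.2574, ln(4.0/0.00019) = 9.9548
V₂ = 11.9 × 12.2574/9.9548 = 11.9 × 1.2313 = 14.6525 mph

14.65 mph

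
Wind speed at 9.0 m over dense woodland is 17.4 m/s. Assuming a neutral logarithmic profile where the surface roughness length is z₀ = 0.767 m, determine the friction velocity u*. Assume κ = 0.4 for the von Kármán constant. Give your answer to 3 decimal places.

u* ≈ 2.826 m/s

Log law: V(z) = (u*/κ) · ln(z/z₀) ⇒ u* = κ · V / ln(z/z₀)
u* = 0.4 × 17.4 / ln(9.0/0.767) = 0.4 × 17.4 / 2.4625
   = 6.9600 / 2.4625 = 2.8264 m/s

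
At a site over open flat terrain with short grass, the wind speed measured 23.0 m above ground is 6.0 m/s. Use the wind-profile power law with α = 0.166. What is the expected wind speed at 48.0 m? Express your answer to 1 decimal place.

Power-law profile: V₂ = V₁ · (z₂/z₁)^α
V₂ = 6.0 × (48.0/23.0)^0.166 = 6.0 × (2.0870)^0.166
    = 6.0 × 1.1299 = 6.7794 m/s

6.8 m/s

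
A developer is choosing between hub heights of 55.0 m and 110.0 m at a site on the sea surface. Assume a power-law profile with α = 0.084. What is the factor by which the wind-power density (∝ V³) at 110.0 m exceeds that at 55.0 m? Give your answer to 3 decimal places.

Speed ratio: V_B/V_A = (z_B/z_A)^α = (110.0/55.0)^0.084 = (2.0000)^0.084 = 1.05995
Power-density ratio: P_B/P_A = (V_B/V_A)³ = (1.05995)³ = 1.19086

1.191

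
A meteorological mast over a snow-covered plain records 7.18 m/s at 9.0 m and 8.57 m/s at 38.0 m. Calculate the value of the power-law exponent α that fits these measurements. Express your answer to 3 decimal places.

Power law: V₂/V₁ = (z₂/z₁)^α ⇒ α = ln(V₂/V₁) / ln(z₂/z₁)
α = ln(8.57/7.18) / ln(38.0/9.0) = ln(1.1936) / ln(4.2222)
  = 0.17697 / 1.44036 = 0.12286

α ≈ 0.123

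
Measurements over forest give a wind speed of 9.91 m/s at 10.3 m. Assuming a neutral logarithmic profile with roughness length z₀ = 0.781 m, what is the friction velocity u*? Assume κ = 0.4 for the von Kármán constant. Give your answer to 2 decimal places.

u* ≈ 1.54 m/s

Log law: V(z) = (u*/κ) · ln(z/z₀) ⇒ u* = κ · V / ln(z/z₀)
u* = 0.4 × 9.91 / ln(10.3/0.781) = 0.4 × 9.91 / 2.5793
   = 3.9640 / 2.5793 = 1.5368 m/s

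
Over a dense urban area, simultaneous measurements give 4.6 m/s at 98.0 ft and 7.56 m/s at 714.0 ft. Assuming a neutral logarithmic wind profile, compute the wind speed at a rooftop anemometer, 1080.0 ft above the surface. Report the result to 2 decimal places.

Log law: V ∝ ln(z/z₀). From the pair, with r = V₁/V₂ = 0.60847,
ln z₀ = (ln z₁ − r·ln z₂)/(1 − r) = (4.5850 − 0.60847×6.5709)/0.39153 = 1.4987 → z₀ = 4.476 ft
V₃ = V₁ · ln(z₃/z₀)/ln(z₁/z₀) = 4.6 × 5.4860/3.0862 = 8.1768 m/s

8.18 m/s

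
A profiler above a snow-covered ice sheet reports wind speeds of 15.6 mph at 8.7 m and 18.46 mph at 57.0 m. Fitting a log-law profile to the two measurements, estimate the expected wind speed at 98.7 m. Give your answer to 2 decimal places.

19.30 mph

Log law: V ∝ ln(z/z₀). From the pair, with r = V₁/V₂ = 0.84507,
ln z₀ = (ln z₁ − r·ln z₂)/(1 − r) = (2.1633 − 0.84507×4.0431)/0.15493 = -8.0897 → z₀ = 0.0003067 m
V₃ = V₁ · ln(z₃/z₀)/ln(z₁/z₀) = 15.6 × 12.6818/10.2531 = 19.2954 mph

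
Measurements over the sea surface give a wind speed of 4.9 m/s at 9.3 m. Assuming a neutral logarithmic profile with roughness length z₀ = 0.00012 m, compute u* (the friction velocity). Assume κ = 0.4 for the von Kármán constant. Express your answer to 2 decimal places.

Log law: V(z) = (u*/κ) · ln(z/z₀) ⇒ u* = κ · V / ln(z/z₀)
u* = 0.4 × 4.9 / ln(9.3/0.00012) = 0.4 × 4.9 / 11.2580
   = 1.9600 / 11.2580 = 0.1741 m/s

u* ≈ 0.17 m/s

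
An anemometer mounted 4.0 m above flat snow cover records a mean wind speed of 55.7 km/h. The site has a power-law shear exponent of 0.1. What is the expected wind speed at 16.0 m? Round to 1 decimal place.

64.0 km/h

Power-law profile: V₂ = V₁ · (z₂/z₁)^α
V₂ = 55.7 × (16.0/4.0)^0.1 = 55.7 × (4.0000)^0.1
    = 55.7 × 1.1487 = 63.9825 km/h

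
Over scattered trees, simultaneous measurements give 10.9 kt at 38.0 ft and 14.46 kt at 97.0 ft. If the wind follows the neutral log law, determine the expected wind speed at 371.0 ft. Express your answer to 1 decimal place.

Log law: V ∝ ln(z/z₀). From the pair, with r = V₁/V₂ = 0.75380,
ln z₀ = (ln z₁ − r·ln z₂)/(1 − r) = (3.6376 − 0.75380×4.5747)/0.24620 = 0.7683 → z₀ = 2.156 ft
V₃ = V₁ · ln(z₃/z₀)/ln(z₁/z₀) = 10.9 × 5.1479/2.8693 = 19.5561 kt

19.6 kt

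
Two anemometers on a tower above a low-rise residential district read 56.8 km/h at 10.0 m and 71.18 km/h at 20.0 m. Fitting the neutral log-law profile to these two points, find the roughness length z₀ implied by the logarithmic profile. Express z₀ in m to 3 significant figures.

Log law: V(z) ∝ ln(z/z₀). With r = V₁/V₂ = 56.8/71.18 = 0.79798,
r · ln(z₂/z₀) = ln(z₁/z₀) ⇒ ln z₀ = (ln z₁ − r·ln z₂)/(1 − r)
ln z₀ = (2.30259 − 0.79798×2.99573) / 0.20202 = -0.4353
z₀ = exp(-0.4353) = 0.6471 m

z₀ ≈ 0.647 m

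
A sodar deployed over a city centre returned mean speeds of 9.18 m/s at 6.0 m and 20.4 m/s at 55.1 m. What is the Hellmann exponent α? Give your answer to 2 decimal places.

Power law: V₂/V₁ = (z₂/z₁)^α ⇒ α = ln(V₂/V₁) / ln(z₂/z₁)
α = ln(20.4/9.18) / ln(55.1/6.0) = ln(2.2222) / ln(9.1833)
  = 0.79851 / 2.21739 = 0.36011

α ≈ 0.36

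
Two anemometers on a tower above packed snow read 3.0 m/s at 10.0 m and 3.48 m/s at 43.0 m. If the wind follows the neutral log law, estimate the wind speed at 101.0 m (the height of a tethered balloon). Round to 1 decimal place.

Log law: V ∝ ln(z/z₀). From the pair, with r = V₁/V₂ = 0.86207,
ln z₀ = (ln z₁ − r·ln z₂)/(1 − r) = (2.3026 − 0.86207×3.7612)/0.13793 = -6.8138 → z₀ = 0.001099 m
V₃ = V₁ · ln(z₃/z₀)/ln(z₁/z₀) = 3.0 × 11.4289/9.1163 = 3.7610 m/s

3.8 m/s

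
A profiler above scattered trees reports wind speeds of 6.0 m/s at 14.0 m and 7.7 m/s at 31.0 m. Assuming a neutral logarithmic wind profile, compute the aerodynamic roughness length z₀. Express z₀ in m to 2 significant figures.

z₀ ≈ 0.85 m

Log law: V(z) ∝ ln(z/z₀). With r = V₁/V₂ = 6.0/7.7 = 0.77922,
r · ln(z₂/z₀) = ln(z₁/z₀) ⇒ ln z₀ = (ln z₁ − r·ln z₂)/(1 − r)
ln z₀ = (2.63906 − 0.77922×3.43399) / 0.22078 = -0.1666
z₀ = exp(-0.1666) = 0.8466 m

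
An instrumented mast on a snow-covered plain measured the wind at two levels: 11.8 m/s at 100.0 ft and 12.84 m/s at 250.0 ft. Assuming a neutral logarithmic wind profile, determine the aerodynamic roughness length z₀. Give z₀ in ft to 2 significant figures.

z₀ ≈ 0.0031 ft

Log law: V(z) ∝ ln(z/z₀). With r = V₁/V₂ = 11.8/12.84 = 0.91900,
r · ln(z₂/z₀) = ln(z₁/z₀) ⇒ ln z₀ = (ln z₁ − r·ln z₂)/(1 − r)
ln z₀ = (4.60517 − 0.91900×5.52146) / 0.08100 = -5.7912
z₀ = exp(-5.7912) = 0.003054 ft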